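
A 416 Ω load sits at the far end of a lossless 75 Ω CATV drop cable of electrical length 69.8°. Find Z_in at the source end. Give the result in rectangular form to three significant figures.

tan(βl) = tan(69.8°) = 2.72
Z_in = Z_0·(Z_L + jZ_0·tanβl)/(Z_0 + jZ_L·tanβl)
     = 75·(416 + j204)/(75 + j1130)

Z_in ≈ 15.3 − j26.6 Ω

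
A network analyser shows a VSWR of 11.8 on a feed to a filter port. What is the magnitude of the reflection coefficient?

|Γ| ≈ 0.844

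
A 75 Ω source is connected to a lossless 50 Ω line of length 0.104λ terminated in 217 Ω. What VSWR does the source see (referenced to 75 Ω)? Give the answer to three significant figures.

VSWR ≈ 4.27

βl = 2π × 0.104 = 37.4°
tan(βl) = 0.766
Z_in = Z_0·(Z_L + jZ_0·tanβl)/(Z_0 + jZ_L·tanβl) = 28.6 − j56.7 Ω
Γ_s = (Z_in − Z_s)/(Z_in + Z_s) = (-46.4 − j56.7)/(104 − j56.7), |Γ_s| = 0.621
VSWR = (1 + |Γ_s|)/(1 − |Γ_s|)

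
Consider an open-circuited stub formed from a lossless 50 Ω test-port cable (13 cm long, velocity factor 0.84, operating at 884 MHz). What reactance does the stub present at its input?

X_in ≈ 176 Ω (inductive)

λ = v/f = 0.84·c / 884 MHz = 0.285 m
βl = 2π·l/λ = 2π × 0.456 = 164°
tan(βl) = -0.284
For an open-circuited stub, Z_in = −jZ_0·cot(βl) = −jZ_0/tan(βl)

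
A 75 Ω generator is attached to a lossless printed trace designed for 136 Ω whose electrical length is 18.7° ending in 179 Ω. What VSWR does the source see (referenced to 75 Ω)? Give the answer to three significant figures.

tan(βl) = 0.338
Z_in = Z_0·(Z_L + jZ_0·tanβl)/(Z_0 + jZ_L·tanβl) = 166 − j28.1 Ω
Γ_s = (Z_in − Z_s)/(Z_in + Z_s) = (91.5 − j28.1)/(241 − j28.1), |Γ_s| = 0.394
VSWR = (1 + |Γ_s|)/(1 − |Γ_s|)

VSWR ≈ 2.3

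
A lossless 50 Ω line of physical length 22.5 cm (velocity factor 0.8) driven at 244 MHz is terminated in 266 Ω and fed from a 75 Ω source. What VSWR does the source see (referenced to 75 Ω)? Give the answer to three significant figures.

VSWR ≈ 7.9

λ = v/f = 0.8·c / 244 MHz = 0.984 m
βl = 2π·l/λ = 2π × 0.229 = 82.4°
tan(βl) = 7.45
Z_in = Z_0·(Z_L + jZ_0·tanβl)/(Z_0 + jZ_L·tanβl) = 9.56 − j6.47 Ω
Γ_s = (Z_in − Z_s)/(Z_in + Z_s) = (-65.4 − j6.47)/(84.6 − j6.47), |Γ_s| = 0.775
VSWR = (1 + |Γ_s|)/(1 − |Γ_s|)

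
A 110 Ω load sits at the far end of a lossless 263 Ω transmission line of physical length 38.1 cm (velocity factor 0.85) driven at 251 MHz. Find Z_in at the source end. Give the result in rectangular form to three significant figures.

Z_in ≈ 187 − j185 Ω

λ = v/f = 0.85·c / 251 MHz = 1.02 m
βl = 2π·l/λ = 2π × 0.375 = 135°
tan(βl) = tan(135°) = -1
Z_in = Z_0·(Z_L + jZ_0·tanβl)/(Z_0 + jZ_L·tanβl)
     = 263·(110 − j263)/(263 − j110)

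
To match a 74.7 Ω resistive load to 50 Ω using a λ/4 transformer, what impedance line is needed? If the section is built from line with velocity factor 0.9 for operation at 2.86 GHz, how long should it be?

Z_qwt = √(Z_0·R_L) = √(50 × 74.7) = √3735
λ = 0.9·c/f = 0.0944 m, so l = λ/4 = 0.0236 m

Z_qwt ≈ 61.1 Ω; length ≈ 2.36 cm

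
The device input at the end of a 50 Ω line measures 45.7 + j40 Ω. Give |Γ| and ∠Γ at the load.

Γ ≈ 0.388 ∠ 73.5°

Γ = (Z_L − Z_0)/(Z_L + Z_0) = (-4.3 + j40)/(95.7 + j40)
|Γ| = 40.2/104 = 0.388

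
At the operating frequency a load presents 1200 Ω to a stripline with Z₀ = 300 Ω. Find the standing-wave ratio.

Γ = (1200 − 300)/(1200 + 300) = 0.6
VSWR = (1 + 0.6)/(1 − 0.6)

VSWR ≈ 4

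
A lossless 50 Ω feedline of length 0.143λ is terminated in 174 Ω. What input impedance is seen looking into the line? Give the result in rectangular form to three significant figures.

βl = 2π × 0.143 = 51.5°
tan(βl) = tan(51.5°) = 1.26
Z_in = Z_0·(Z_L + jZ_0·tanβl)/(Z_0 + jZ_L·tanβl)
     = 50·(174 + j62.8)/(50 + j219)

Z_in ≈ 22.3 − j34.7 Ω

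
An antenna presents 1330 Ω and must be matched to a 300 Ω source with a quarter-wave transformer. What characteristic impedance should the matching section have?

Z_qwt ≈ 632 Ω

Z_qwt = √(Z_0·R_L) = √(300 × 1330) = √399000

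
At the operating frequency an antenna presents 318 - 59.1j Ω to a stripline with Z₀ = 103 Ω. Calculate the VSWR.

VSWR ≈ 3.21

Γ = (Z_L − Z_0)/(Z_L + Z_0) = (215 − j59.1)/(421 − j59.1)
|Γ| = 223/425 = 0.524
VSWR = (1 + |Γ|)/(1 − |Γ|) = 1.52/0.476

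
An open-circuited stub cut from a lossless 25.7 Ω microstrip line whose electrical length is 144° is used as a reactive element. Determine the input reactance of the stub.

X_in ≈ 35.4 Ω (inductive)

tan(βl) = -0.727
For an open-circuited stub, Z_in = −jZ_0·cot(βl) = −jZ_0/tan(βl)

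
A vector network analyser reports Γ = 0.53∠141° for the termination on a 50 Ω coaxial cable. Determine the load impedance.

Z_L = Z_0·(1 + Γ)/(1 − Γ) = 50·(0.588 + j0.334)/(1.41 − j0.334)

Z_L ≈ 17.1 + j15.8 Ω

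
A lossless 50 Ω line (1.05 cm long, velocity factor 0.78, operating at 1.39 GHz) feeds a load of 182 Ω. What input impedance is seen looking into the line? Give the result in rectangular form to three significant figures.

λ = v/f = 0.78·c / 1.39 GHz = 0.168 m
βl = 2π·l/λ = 2π × 0.0624 = 22.5°
tan(βl) = tan(22.5°) = 0.413
Z_in = Z_0·(Z_L + jZ_0·tanβl)/(Z_0 + jZ_L·tanβl)
     = 50·(182 + j20.7)/(50 + j75.2)

Z_in ≈ 65.3 − j77.6 Ω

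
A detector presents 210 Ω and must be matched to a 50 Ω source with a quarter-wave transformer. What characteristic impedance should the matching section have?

Z_qwt = √(Z_0·R_L) = √(50 × 210) = √10500

Z_qwt ≈ 102 Ω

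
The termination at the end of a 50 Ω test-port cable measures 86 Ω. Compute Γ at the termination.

Γ = (Z_L − Z_0)/(Z_L + Z_0) = (86 − 50)/(86 + 50) = 36/136

Γ = 0.265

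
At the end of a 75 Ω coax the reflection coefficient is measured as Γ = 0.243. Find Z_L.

Z_L = Z_0·(1 + Γ)/(1 − Γ) = 75·(1.24)/(0.757)

Z_L ≈ 123 Ω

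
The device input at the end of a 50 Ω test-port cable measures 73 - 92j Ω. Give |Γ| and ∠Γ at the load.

Γ = (Z_L − Z_0)/(Z_L + Z_0) = (23 − j92)/(123 − j92)
|Γ| = 94.8/154 = 0.617

Γ ≈ 0.617 ∠ -39.2°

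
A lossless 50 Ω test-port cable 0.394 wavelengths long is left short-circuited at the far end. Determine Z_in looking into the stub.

Z_in ≈ −j39.3 Ω

βl = 2π × 0.394 = 142°
tan(βl) = -0.786
For a short-circuited stub, Z_in = jZ_0·tan(βl)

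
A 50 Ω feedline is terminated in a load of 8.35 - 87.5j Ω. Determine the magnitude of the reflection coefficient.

Γ = (Z_L − Z_0)/(Z_L + Z_0) = (-41.65 − j87.5)/(58.35 − j87.5)
|Γ| = 96.9/105

|Γ| ≈ 0.921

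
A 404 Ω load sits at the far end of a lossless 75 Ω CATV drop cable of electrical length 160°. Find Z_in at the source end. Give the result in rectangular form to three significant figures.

Z_in ≈ 94.5 + j158 Ω

tan(βl) = tan(160°) = -0.364
Z_in = Z_0·(Z_L + jZ_0·tanβl)/(Z_0 + jZ_L·tanβl)
     = 75·(404 − j27.3)/(75 − j147)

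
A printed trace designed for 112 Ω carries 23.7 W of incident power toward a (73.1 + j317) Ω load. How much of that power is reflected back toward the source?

|Γ| = |(-38.9 + j317)/(185.1 + j317)| = 0.87
|Γ|² = 0.757
P_refl = |Γ|²·P_inc = 17.9 W, P_del = (1 − |Γ|²)·P_inc = 5.76 W

P_reflected ≈ 17.9 W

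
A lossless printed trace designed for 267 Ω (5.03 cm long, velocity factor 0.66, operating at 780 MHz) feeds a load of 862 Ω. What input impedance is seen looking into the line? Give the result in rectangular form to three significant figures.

Z_in ≈ 91.1 − j80.7 Ω

λ = v/f = 0.66·c / 780 MHz = 0.254 m
βl = 2π·l/λ = 2π × 0.198 = 71.3°
tan(βl) = tan(71.3°) = 2.96
Z_in = Z_0·(Z_L + jZ_0·tanβl)/(Z_0 + jZ_L·tanβl)
     = 267·(862 + j790)/(267 + j2550)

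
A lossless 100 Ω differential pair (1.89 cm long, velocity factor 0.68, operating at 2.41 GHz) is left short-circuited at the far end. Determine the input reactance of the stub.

X_in ≈ 590 Ω (inductive)

λ = v/f = 0.68·c / 2.41 GHz = 0.0846 m
βl = 2π·l/λ = 2π × 0.223 = 80.4°
tan(βl) = 5.9
For a short-circuited stub, Z_in = jZ_0·tan(βl)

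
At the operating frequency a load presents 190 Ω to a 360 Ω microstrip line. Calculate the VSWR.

VSWR ≈ 1.89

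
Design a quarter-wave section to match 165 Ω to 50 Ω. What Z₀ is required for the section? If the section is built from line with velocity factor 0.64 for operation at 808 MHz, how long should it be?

Z_qwt = √(Z_0·R_L) = √(50 × 165) = √8250
λ = 0.64·c/f = 0.238 m, so l = λ/4 = 0.0594 m

Z_qwt ≈ 90.8 Ω; length ≈ 5.94 cm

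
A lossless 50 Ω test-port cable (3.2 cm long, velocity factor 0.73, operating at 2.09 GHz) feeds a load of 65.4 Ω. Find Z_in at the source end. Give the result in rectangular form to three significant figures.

Z_in ≈ 40.2 + j7 Ω

λ = v/f = 0.73·c / 2.09 GHz = 0.105 m
βl = 2π·l/λ = 2π × 0.305 = 110°
tan(βl) = tan(110°) = -2.76
Z_in = Z_0·(Z_L + jZ_0·tanβl)/(Z_0 + jZ_L·tanβl)
     = 50·(65.4 − j138)/(50 − j180)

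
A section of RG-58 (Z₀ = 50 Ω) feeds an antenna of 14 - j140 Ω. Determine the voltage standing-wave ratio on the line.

Γ = (Z_L − Z_0)/(Z_L + Z_0) = (-36 − j140)/(64 − j140)
|Γ| = 145/154 = 0.939
VSWR = (1 + |Γ|)/(1 − |Γ|) = 1.94/0.0609

VSWR ≈ 31.8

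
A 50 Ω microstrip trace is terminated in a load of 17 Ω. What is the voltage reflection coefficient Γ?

Γ = -0.493

Γ = (Z_L − Z_0)/(Z_L + Z_0) = (17 − 50)/(17 + 50) = -33/67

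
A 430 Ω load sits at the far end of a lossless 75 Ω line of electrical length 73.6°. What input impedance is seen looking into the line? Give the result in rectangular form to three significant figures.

Z_in ≈ 14.2 − j21.3 Ω

tan(βl) = tan(73.6°) = 3.4
Z_in = Z_0·(Z_L + jZ_0·tanβl)/(Z_0 + jZ_L·tanβl)
     = 75·(430 + j255)/(75 + j1460)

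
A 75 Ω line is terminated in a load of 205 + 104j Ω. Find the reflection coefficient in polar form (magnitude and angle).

Γ = (Z_L − Z_0)/(Z_L + Z_0) = (130 + j104)/(280 + j104)
|Γ| = 166/299 = 0.557

Γ ≈ 0.557 ∠ 18.3°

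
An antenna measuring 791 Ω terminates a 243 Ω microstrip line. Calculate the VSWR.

Γ = (791 − 243)/(791 + 243) = 0.53
VSWR = (1 + 0.53)/(1 − 0.53)

VSWR ≈ 3.26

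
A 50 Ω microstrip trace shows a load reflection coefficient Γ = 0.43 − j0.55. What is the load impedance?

Z_L = Z_0·(1 + Γ)/(1 − Γ) = 50·(1.43 − j0.55)/(0.57 + j0.55)

Z_L ≈ 40.9 − j87.7 Ω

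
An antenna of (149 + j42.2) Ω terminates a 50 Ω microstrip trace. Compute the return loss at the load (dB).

RL ≈ 5.53 dB

Γ = (99 + j42.2)/(199 + j42.2), |Γ| = 0.529
RL = −20·log₁₀|Γ| = −20·log₁₀(0.529)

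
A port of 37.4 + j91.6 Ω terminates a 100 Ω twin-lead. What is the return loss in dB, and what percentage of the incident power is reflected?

RL ≈ 3.45 dB; 45.1% of incident power reflected

Γ = (-62.6 + j91.6)/(137.4 + j91.6), |Γ| = 0.672
RL = −20·log₁₀(0.672) = 3.45 dB
P_refl/P_inc = |Γ|² = 0.451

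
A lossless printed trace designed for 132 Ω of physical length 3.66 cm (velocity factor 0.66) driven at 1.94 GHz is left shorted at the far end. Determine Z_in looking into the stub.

λ = v/f = 0.66·c / 1.94 GHz = 0.102 m
βl = 2π·l/λ = 2π × 0.359 = 129°
tan(βl) = -1.23
For a shorted stub, Z_in = jZ_0·tan(βl)

Z_in ≈ −j162 Ω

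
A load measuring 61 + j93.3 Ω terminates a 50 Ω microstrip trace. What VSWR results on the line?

Γ = (Z_L − Z_0)/(Z_L + Z_0) = (11 + j93.3)/(111 + j93.3)
|Γ| = 93.9/145 = 0.648
VSWR = (1 + |Γ|)/(1 − |Γ|) = 1.65/0.352

VSWR ≈ 4.68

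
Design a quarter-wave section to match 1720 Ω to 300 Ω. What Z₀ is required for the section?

Z_qwt ≈ 718 Ω

Z_qwt = √(Z_0·R_L) = √(300 × 1720) = √516000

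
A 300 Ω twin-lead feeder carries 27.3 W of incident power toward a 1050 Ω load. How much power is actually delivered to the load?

P_delivered ≈ 18.9 W

Γ = (1050 − 300)/(1050 + 300) = 0.556
|Γ|² = 0.309
P_refl = |Γ|²·P_inc = 8.43 W, P_del = (1 − |Γ|²)·P_inc = 18.9 W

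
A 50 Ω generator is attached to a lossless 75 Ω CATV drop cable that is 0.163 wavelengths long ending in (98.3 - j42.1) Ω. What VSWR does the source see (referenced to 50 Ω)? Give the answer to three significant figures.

βl = 2π × 0.163 = 58.7°
tan(βl) = 1.64
Z_in = Z_0·(Z_L + jZ_0·tanβl)/(Z_0 + jZ_L·tanβl) = 43.6 − j6.68 Ω
Γ_s = (Z_in − Z_s)/(Z_in + Z_s) = (-6.36 − j6.68)/(93.6 − j6.68), |Γ_s| = 0.0983
VSWR = (1 + |Γ_s|)/(1 − |Γ_s|)

VSWR ≈ 1.22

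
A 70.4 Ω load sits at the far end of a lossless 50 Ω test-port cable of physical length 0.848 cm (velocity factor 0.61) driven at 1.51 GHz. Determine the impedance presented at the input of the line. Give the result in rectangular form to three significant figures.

Z_in ≈ 59.8 − j16.1 Ω

λ = v/f = 0.61·c / 1.51 GHz = 0.121 m
βl = 2π·l/λ = 2π × 0.07 = 25.2°
tan(βl) = tan(25.2°) = 0.47
Z_in = Z_0·(Z_L + jZ_0·tanβl)/(Z_0 + jZ_L·tanβl)
     = 50·(70.4 + j23.5)/(50 + j33.1)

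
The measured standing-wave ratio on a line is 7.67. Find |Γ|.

|Γ| ≈ 0.769

|Γ| = (S − 1)/(S + 1) = (7.67 − 1)/(7.67 + 1) = 6.67/8.67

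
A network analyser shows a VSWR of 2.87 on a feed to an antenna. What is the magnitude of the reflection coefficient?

|Γ| = (S − 1)/(S + 1) = (2.87 − 1)/(2.87 + 1) = 1.87/3.87

|Γ| ≈ 0.483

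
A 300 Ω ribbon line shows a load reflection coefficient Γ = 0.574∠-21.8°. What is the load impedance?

Z_L = Z_0·(1 + Γ)/(1 − Γ) = 300·(1.53 − j0.213)/(0.467 + j0.213)

Z_L ≈ 763 − j485 Ω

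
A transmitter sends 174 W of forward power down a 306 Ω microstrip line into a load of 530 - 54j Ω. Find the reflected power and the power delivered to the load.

|Γ| = |(224 − j54)/(836 − j54)| = 0.275
|Γ|² = 0.0756
P_refl = |Γ|²·P_inc = 13.2 W, P_del = (1 − |Γ|²)·P_inc = 161 W

P_reflected ≈ 13.2 W; P_delivered ≈ 161 W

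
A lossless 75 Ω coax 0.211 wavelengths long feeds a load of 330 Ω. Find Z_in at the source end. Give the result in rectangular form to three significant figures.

βl = 2π × 0.211 = 76°
tan(βl) = tan(76°) = 4
Z_in = Z_0·(Z_L + jZ_0·tanβl)/(Z_0 + jZ_L·tanβl)
     = 75·(330 + j300)/(75 + j1320)

Z_in ≈ 18.1 − j17.7 Ω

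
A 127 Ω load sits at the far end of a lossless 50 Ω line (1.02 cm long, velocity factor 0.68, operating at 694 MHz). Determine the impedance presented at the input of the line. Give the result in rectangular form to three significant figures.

Z_in ≈ 101 − j45.9 Ω

λ = v/f = 0.68·c / 694 MHz = 0.294 m
βl = 2π·l/λ = 2π × 0.0347 = 12.5°
tan(βl) = tan(12.5°) = 0.222
Z_in = Z_0·(Z_L + jZ_0·tanβl)/(Z_0 + jZ_L·tanβl)
     = 50·(127 + j11.1)/(50 + j28.1)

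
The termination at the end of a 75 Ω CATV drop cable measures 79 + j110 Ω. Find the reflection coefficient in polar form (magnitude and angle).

Γ = (Z_L − Z_0)/(Z_L + Z_0) = (4 + j110)/(154 + j110)
|Γ| = 110/189 = 0.582

Γ ≈ 0.582 ∠ 52.4°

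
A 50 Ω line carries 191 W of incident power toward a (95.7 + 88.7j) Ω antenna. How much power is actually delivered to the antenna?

P_delivered ≈ 126 W

|Γ| = |(45.7 + j88.7)/(145.7 + j88.7)| = 0.585
|Γ|² = 0.342
P_refl = |Γ|²·P_inc = 65.4 W, P_del = (1 − |Γ|²)·P_inc = 126 W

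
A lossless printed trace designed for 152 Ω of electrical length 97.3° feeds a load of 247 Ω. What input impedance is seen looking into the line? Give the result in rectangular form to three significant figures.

Z_in ≈ 94.5 + j12 Ω

tan(βl) = tan(97.3°) = -7.81
Z_in = Z_0·(Z_L + jZ_0·tanβl)/(Z_0 + jZ_L·tanβl)
     = 152·(247 − j1190)/(152 − j1930)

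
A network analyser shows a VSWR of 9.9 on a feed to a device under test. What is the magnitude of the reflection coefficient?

|Γ| ≈ 0.817

|Γ| = (S − 1)/(S + 1) = (9.9 − 1)/(9.9 + 1) = 8.9/10.9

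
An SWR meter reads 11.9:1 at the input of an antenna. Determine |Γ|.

|Γ| = (S − 1)/(S + 1) = (11.9 − 1)/(11.9 + 1) = 10.9/12.9

|Γ| ≈ 0.845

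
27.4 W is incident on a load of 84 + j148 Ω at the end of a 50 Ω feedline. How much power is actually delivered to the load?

|Γ| = |(34 + j148)/(134 + j148)| = 0.761
|Γ|² = 0.579
P_refl = |Γ|²·P_inc = 15.9 W, P_del = (1 − |Γ|²)·P_inc = 11.5 W

P_delivered ≈ 11.5 W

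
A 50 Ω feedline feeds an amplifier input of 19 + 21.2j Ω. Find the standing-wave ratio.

VSWR ≈ 3.17

Γ = (Z_L − Z_0)/(Z_L + Z_0) = (-31 + j21.2)/(69 + j21.2)
|Γ| = 37.6/72.2 = 0.52
VSWR = (1 + |Γ|)/(1 − |Γ|) = 1.52/0.48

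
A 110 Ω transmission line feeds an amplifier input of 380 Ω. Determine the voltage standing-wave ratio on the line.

For a purely resistive load, VSWR = R_L/Z_0 or Z_0/R_L (whichever > 1) = 380/110

VSWR ≈ 3.45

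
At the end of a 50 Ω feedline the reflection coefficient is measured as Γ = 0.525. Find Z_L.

Z_L ≈ 161 Ω

Z_L = Z_0·(1 + Γ)/(1 − Γ) = 50·(1.52)/(0.475)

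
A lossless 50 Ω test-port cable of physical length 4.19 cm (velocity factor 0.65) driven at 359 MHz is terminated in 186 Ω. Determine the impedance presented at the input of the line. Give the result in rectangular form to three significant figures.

Z_in ≈ 49.1 − j69.9 Ω

λ = v/f = 0.65·c / 359 MHz = 0.543 m
βl = 2π·l/λ = 2π × 0.0771 = 27.8°
tan(βl) = tan(27.8°) = 0.527
Z_in = Z_0·(Z_L + jZ_0·tanβl)/(Z_0 + jZ_L·tanβl)
     = 50·(186 + j26.3)/(50 + j97.9)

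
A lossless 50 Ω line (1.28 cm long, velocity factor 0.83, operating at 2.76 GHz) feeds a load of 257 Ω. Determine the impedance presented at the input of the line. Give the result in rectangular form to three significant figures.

λ = v/f = 0.83·c / 2.76 GHz = 0.0902 m
βl = 2π·l/λ = 2π × 0.142 = 51.1°
tan(βl) = tan(51.1°) = 1.24
Z_in = Z_0·(Z_L + jZ_0·tanβl)/(Z_0 + jZ_L·tanβl)
     = 50·(257 + j61.9)/(50 + j318)

Z_in ≈ 15.7 − j37.9 Ω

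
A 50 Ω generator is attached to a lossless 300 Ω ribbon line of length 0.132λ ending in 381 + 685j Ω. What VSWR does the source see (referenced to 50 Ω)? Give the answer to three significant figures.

βl = 2π × 0.132 = 47.5°
tan(βl) = 1.09
Z_in = Z_0·(Z_L + jZ_0·tanβl)/(Z_0 + jZ_L·tanβl) = 201 − j491 Ω
Γ_s = (Z_in − Z_s)/(Z_in + Z_s) = (151 − j491)/(251 − j491), |Γ_s| = 0.932
VSWR = (1 + |Γ_s|)/(1 − |Γ_s|)

VSWR ≈ 28.2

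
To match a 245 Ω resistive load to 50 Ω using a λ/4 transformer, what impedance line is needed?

Z_qwt ≈ 111 Ω

Z_qwt = √(Z_0·R_L) = √(50 × 245) = √12250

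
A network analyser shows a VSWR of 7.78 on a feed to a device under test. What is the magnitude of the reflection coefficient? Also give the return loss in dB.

|Γ| = (S − 1)/(S + 1) = (7.78 − 1)/(7.78 + 1) = 6.78/8.78
RL = −20·log₁₀|Γ| = −20·log₁₀(0.772)

|Γ| ≈ 0.772; return loss ≈ 2.25 dB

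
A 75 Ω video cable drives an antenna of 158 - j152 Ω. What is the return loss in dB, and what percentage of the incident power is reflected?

Γ = (83 − j152)/(233 − j152), |Γ| = 0.623
RL = −20·log₁₀(0.623) = 4.12 dB
P_refl/P_inc = |Γ|² = 0.388

RL ≈ 4.12 dB; 38.8% of incident power reflected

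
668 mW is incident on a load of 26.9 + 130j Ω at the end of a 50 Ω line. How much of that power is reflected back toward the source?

|Γ| = |(-23.1 + j130)/(76.9 + j130)| = 0.874
|Γ|² = 0.764
P_refl = |Γ|²·P_inc = 510 mW, P_del = (1 − |Γ|²)·P_inc = 158 mW

P_reflected ≈ 510 mW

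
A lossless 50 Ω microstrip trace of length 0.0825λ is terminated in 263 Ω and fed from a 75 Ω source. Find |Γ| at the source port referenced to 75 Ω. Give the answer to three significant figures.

|Γ| ≈ 0.644

βl = 2π × 0.0825 = 29.7°
tan(βl) = 0.57
Z_in = Z_0·(Z_L + jZ_0·tanβl)/(Z_0 + jZ_L·tanβl) = 34.9 − j76 Ω
Γ_s = (Z_in − Z_s)/(Z_in + Z_s) = (-40.1 − j76)/(110 − j76), |Γ_s| = 0.644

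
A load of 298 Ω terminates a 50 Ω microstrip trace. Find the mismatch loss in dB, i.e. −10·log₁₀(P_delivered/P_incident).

mismatch loss ≈ 3.08 dB

Γ = (298 − 50)/(298 + 50) = 0.713
|Γ|² = 0.508, so P_del/P_inc = 1 − |Γ|² = 0.492
ML = −10·log₁₀(1 − |Γ|²)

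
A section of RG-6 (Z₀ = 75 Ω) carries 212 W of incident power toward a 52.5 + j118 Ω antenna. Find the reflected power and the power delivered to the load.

P_reflected ≈ 101 W; P_delivered ≈ 111 W

|Γ| = |(-22.5 + j118)/(127.5 + j118)| = 0.691
|Γ|² = 0.478
P_refl = |Γ|²·P_inc = 101 W, P_del = (1 − |Γ|²)·P_inc = 111 W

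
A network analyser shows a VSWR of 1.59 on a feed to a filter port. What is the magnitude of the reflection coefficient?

|Γ| = (S − 1)/(S + 1) = (1.59 − 1)/(1.59 + 1) = 0.59/2.59

|Γ| ≈ 0.228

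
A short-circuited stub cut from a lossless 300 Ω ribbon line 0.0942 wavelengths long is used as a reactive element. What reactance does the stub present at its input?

βl = 2π × 0.0942 = 33.9°
tan(βl) = 0.672
For a short-circuited stub, Z_in = jZ_0·tan(βl)

X_in ≈ 202 Ω (inductive)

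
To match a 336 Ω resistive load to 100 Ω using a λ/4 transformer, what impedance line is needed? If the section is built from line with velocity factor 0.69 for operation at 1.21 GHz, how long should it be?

Z_qwt = √(Z_0·R_L) = √(100 × 336) = √33600
λ = 0.69·c/f = 0.171 m, so l = λ/4 = 0.0428 m

Z_qwt ≈ 183 Ω; length ≈ 4.28 cm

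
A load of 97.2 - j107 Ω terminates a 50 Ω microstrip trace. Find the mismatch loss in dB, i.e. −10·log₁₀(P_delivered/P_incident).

Γ = (47.2 − j107)/(147.2 − j107), |Γ| = 0.643
|Γ|² = 0.413, so P_del/P_inc = 1 − |Γ|² = 0.587
ML = −10·log₁₀(1 − |Γ|²)

mismatch loss ≈ 2.31 dB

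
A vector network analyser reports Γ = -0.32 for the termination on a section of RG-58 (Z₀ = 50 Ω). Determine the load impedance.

Z_L = Z_0·(1 + Γ)/(1 − Γ) = 50·(0.68)/(1.32)

Z_L ≈ 25.8 Ω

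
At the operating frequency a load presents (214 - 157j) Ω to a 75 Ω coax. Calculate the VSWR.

VSWR ≈ 4.52

Γ = (Z_L − Z_0)/(Z_L + Z_0) = (139 − j157)/(289 − j157)
|Γ| = 210/329 = 0.638
VSWR = (1 + |Γ|)/(1 − |Γ|) = 1.64/0.362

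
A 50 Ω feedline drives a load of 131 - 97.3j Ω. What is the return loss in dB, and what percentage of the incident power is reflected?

RL ≈ 4.21 dB; 38% of incident power reflected

Γ = (81 − j97.3)/(181 − j97.3), |Γ| = 0.616
RL = −20·log₁₀(0.616) = 4.21 dB
P_refl/P_inc = |Γ|² = 0.38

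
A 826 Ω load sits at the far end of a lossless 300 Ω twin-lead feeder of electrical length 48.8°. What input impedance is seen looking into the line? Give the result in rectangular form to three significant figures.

tan(βl) = tan(48.8°) = 1.14
Z_in = Z_0·(Z_L + jZ_0·tanβl)/(Z_0 + jZ_L·tanβl)
     = 300·(826 + j343)/(300 + j944)

Z_in ≈ 175 − j207 Ω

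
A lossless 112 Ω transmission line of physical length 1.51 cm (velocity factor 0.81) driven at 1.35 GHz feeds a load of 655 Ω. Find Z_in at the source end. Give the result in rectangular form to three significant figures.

λ = v/f = 0.81·c / 1.35 GHz = 0.18 m
βl = 2π·l/λ = 2π × 0.0839 = 30.2°
tan(βl) = tan(30.2°) = 0.582
Z_in = Z_0·(Z_L + jZ_0·tanβl)/(Z_0 + jZ_L·tanβl)
     = 112·(655 + j65.2)/(112 + j381)

Z_in ≈ 69.7 − j172 Ω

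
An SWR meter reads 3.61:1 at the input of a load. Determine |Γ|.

|Γ| ≈ 0.566

|Γ| = (S − 1)/(S + 1) = (3.61 − 1)/(3.61 + 1) = 2.61/4.61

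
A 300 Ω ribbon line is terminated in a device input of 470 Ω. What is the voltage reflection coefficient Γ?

Γ = 0.221

Γ = (Z_L − Z_0)/(Z_L + Z_0) = (470 − 300)/(470 + 300) = 170/770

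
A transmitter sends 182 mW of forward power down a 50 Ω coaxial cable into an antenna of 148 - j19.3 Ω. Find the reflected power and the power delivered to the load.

P_reflected ≈ 45.9 mW; P_delivered ≈ 136 mW

|Γ| = |(98 − j19.3)/(198 − j19.3)| = 0.502
|Γ|² = 0.252
P_refl = |Γ|²·P_inc = 45.9 mW, P_del = (1 − |Γ|²)·P_inc = 136 mW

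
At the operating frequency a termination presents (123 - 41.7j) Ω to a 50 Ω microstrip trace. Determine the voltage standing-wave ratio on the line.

Γ = (Z_L − Z_0)/(Z_L + Z_0) = (73 − j41.7)/(173 − j41.7)
|Γ| = 84.1/178 = 0.472
VSWR = (1 + |Γ|)/(1 − |Γ|) = 1.47/0.528

VSWR ≈ 2.79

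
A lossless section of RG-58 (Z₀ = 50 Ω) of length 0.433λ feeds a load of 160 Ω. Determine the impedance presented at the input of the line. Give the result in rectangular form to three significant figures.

βl = 2π × 0.433 = 156°
tan(βl) = tan(156°) = -0.448
Z_in = Z_0·(Z_L + jZ_0·tanβl)/(Z_0 + jZ_L·tanβl)
     = 50·(160 − j22.4)/(50 − j71.6)

Z_in ≈ 62.9 + j67.8 Ω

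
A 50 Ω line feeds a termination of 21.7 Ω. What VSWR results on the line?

Γ = (21.7 − 50)/(21.7 + 50) = -0.395
VSWR = (1 + 0.395)/(1 − 0.395)

VSWR ≈ 2.3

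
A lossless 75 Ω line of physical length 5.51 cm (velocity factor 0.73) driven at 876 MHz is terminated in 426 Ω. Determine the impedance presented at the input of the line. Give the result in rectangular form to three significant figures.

Z_in ≈ 13.7 − j13.7 Ω

λ = v/f = 0.73·c / 876 MHz = 0.25 m
βl = 2π·l/λ = 2π × 0.22 = 79.3°
tan(βl) = tan(79.3°) = 5.31
Z_in = Z_0·(Z_L + jZ_0·tanβl)/(Z_0 + jZ_L·tanβl)
     = 75·(426 + j399)/(75 + j2260)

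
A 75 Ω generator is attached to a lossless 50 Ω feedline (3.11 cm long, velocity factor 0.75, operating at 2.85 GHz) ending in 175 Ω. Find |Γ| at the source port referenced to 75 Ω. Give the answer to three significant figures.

|Γ| ≈ 0.556

λ = v/f = 0.75·c / 2.85 GHz = 0.0789 m
βl = 2π·l/λ = 2π × 0.394 = 142°
tan(βl) = -0.786
Z_in = Z_0·(Z_L + jZ_0·tanβl)/(Z_0 + jZ_L·tanβl) = 33 + j51.6 Ω
Γ_s = (Z_in − Z_s)/(Z_in + Z_s) = (-42 + j51.6)/(108 + j51.6), |Γ_s| = 0.556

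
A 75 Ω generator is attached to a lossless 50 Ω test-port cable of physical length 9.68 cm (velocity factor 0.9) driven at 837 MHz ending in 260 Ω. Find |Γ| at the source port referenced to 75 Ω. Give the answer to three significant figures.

|Γ| ≈ 0.762

λ = v/f = 0.9·c / 837 MHz = 0.323 m
βl = 2π·l/λ = 2π × 0.3 = 108°
tan(βl) = -3.07
Z_in = Z_0·(Z_L + jZ_0·tanβl)/(Z_0 + jZ_L·tanβl) = 10.6 + j15.6 Ω
Γ_s = (Z_in − Z_s)/(Z_in + Z_s) = (-64.4 + j15.6)/(85.6 + j15.6), |Γ_s| = 0.762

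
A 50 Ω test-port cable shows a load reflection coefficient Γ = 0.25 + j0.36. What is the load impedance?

Z_L = Z_0·(1 + Γ)/(1 − Γ) = 50·(1.25 + j0.36)/(0.75 − j0.36)

Z_L ≈ 58.4 + j52 Ω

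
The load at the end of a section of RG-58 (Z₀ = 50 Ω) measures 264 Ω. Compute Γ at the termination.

Γ = (Z_L − Z_0)/(Z_L + Z_0) = (264 − 50)/(264 + 50) = 214/314

Γ = 0.682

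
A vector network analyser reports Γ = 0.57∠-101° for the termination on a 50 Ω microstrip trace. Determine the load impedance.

Z_L ≈ 21.9 − j36.3 Ω

Z_L = Z_0·(1 + Γ)/(1 − Γ) = 50·(0.891 − j0.56)/(1.11 + j0.56)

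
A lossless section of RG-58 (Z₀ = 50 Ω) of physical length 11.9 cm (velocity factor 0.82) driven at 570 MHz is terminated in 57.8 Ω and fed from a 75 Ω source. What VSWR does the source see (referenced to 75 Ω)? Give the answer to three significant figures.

VSWR ≈ 1.72

λ = v/f = 0.82·c / 570 MHz = 0.432 m
βl = 2π·l/λ = 2π × 0.276 = 99.3°
tan(βl) = -6.13
Z_in = Z_0·(Z_L + jZ_0·tanβl)/(Z_0 + jZ_L·tanβl) = 43.5 + j2.01 Ω
Γ_s = (Z_in − Z_s)/(Z_in + Z_s) = (-31.5 + j2.01)/(119 + j2.01), |Γ_s| = 0.266
VSWR = (1 + |Γ_s|)/(1 − |Γ_s|)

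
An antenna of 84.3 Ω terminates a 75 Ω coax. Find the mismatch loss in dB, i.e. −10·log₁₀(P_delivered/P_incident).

mismatch loss ≈ 0.0148 dB

Γ = (84.3 − 75)/(84.3 + 75) = 0.0584
|Γ|² = 0.00341, so P_del/P_inc = 1 − |Γ|² = 0.997
ML = −10·log₁₀(1 − |Γ|²)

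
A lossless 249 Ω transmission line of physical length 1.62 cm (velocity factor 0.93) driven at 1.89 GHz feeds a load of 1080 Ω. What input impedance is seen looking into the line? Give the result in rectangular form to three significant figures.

λ = v/f = 0.93·c / 1.89 GHz = 0.148 m
βl = 2π·l/λ = 2π × 0.11 = 39.5°
tan(βl) = tan(39.5°) = 0.825
Z_in = Z_0·(Z_L + jZ_0·tanβl)/(Z_0 + jZ_L·tanβl)
     = 249·(1080 + j205)/(249 + j891)

Z_in ≈ 132 − j265 Ω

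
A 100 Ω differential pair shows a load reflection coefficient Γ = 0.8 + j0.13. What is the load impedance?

Z_L ≈ 603 + j457 Ω

Z_L = Z_0·(1 + Γ)/(1 − Γ) = 100·(1.8 + j0.13)/(0.2 − j0.13)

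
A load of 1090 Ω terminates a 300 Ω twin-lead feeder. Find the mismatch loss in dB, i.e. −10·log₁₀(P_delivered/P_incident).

mismatch loss ≈ 1.69 dB

Γ = (1090 − 300)/(1090 + 300) = 0.568
|Γ|² = 0.323, so P_del/P_inc = 1 − |Γ|² = 0.677
ML = −10·log₁₀(1 − |Γ|²)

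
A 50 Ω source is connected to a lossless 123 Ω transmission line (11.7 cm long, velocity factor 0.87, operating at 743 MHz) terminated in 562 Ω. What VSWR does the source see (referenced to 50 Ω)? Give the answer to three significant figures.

VSWR ≈ 4.39

λ = v/f = 0.87·c / 743 MHz = 0.351 m
βl = 2π·l/λ = 2π × 0.333 = 120°
tan(βl) = -1.74
Z_in = Z_0·(Z_L + jZ_0·tanβl)/(Z_0 + jZ_L·tanβl) = 35.3 + j66.3 Ω
Γ_s = (Z_in − Z_s)/(Z_in + Z_s) = (-14.7 + j66.3)/(85.3 + j66.3), |Γ_s| = 0.629
VSWR = (1 + |Γ_s|)/(1 − |Γ_s|)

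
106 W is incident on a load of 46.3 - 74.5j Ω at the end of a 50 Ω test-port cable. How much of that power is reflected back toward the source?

|Γ| = |(-3.7 − j74.5)/(96.3 − j74.5)| = 0.613
|Γ|² = 0.375
P_refl = |Γ|²·P_inc = 39.8 W, P_del = (1 − |Γ|²)·P_inc = 66.2 W

P_reflected ≈ 39.8 W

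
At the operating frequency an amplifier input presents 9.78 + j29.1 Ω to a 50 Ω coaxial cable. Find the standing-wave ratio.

VSWR ≈ 6.89

Γ = (Z_L − Z_0)/(Z_L + Z_0) = (-40.22 + j29.1)/(59.78 + j29.1)
|Γ| = 49.6/66.5 = 0.747
VSWR = (1 + |Γ|)/(1 − |Γ|) = 1.75/0.253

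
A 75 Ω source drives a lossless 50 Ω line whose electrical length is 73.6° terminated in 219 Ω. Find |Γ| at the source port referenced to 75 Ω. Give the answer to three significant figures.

tan(βl) = 3.4
Z_in = Z_0·(Z_L + jZ_0·tanβl)/(Z_0 + jZ_L·tanβl) = 12.3 − j13.9 Ω
Γ_s = (Z_in − Z_s)/(Z_in + Z_s) = (-62.7 − j13.9)/(87.3 − j13.9), |Γ_s| = 0.726

|Γ| ≈ 0.726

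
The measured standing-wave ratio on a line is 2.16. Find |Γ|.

|Γ| = (S − 1)/(S + 1) = (2.16 − 1)/(2.16 + 1) = 1.16/3.16

|Γ| ≈ 0.367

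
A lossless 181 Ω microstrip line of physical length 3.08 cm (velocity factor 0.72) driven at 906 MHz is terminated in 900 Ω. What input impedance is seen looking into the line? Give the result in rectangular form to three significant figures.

λ = v/f = 0.72·c / 906 MHz = 0.238 m
βl = 2π·l/λ = 2π × 0.129 = 46.5°
tan(βl) = tan(46.5°) = 1.05
Z_in = Z_0·(Z_L + jZ_0·tanβl)/(Z_0 + jZ_L·tanβl)
     = 181·(900 + j191)/(181 + j949)

Z_in ≈ 66.7 − j159 Ω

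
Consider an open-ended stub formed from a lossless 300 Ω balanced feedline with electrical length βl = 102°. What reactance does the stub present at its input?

tan(βl) = -4.7
For an open-ended stub, Z_in = −jZ_0·cot(βl) = −jZ_0/tan(βl)

X_in ≈ 63.8 Ω (inductive)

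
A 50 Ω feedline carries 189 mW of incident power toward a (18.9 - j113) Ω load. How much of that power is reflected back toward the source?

|Γ| = |(-31.1 − j113)/(68.9 − j113)| = 0.886
|Γ|² = 0.784
P_refl = |Γ|²·P_inc = 148 mW, P_del = (1 − |Γ|²)·P_inc = 40.8 mW

P_reflected ≈ 148 mW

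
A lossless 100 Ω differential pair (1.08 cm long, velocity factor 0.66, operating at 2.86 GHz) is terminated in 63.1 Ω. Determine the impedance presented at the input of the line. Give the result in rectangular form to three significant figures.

λ = v/f = 0.66·c / 2.86 GHz = 0.0692 m
βl = 2π·l/λ = 2π × 0.156 = 56.2°
tan(βl) = tan(56.2°) = 1.49
Z_in = Z_0·(Z_L + jZ_0·tanβl)/(Z_0 + jZ_L·tanβl)
     = 100·(63.1 + j149)/(100 + j94.1)

Z_in ≈ 108 + j47.6 Ω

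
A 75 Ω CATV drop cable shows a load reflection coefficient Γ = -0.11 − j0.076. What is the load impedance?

Z_L = Z_0·(1 + Γ)/(1 − Γ) = 75·(0.89 − j0.076)/(1.11 + j0.076)

Z_L ≈ 59.5 − j9.21 Ω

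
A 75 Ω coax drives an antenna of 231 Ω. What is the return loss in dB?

RL ≈ 5.85 dB

Γ = (231 − 75)/(231 + 75) = 0.51
RL = −20·log₁₀|Γ| = −20·log₁₀(0.51)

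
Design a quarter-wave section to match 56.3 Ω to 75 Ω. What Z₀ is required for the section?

Z_qwt ≈ 65 Ω

Z_qwt = √(Z_0·R_L) = √(75 × 56.3) = √4222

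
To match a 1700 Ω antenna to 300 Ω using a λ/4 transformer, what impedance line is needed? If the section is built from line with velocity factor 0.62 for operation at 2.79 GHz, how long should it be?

Z_qwt ≈ 714 Ω; length ≈ 1.67 cm

Z_qwt = √(Z_0·R_L) = √(300 × 1700) = √510000
λ = 0.62·c/f = 0.0667 m, so l = λ/4 = 0.0167 m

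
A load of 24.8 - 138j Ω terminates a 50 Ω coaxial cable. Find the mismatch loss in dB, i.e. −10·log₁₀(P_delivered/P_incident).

Γ = (-25.2 − j138)/(74.8 − j138), |Γ| = 0.894
|Γ|² = 0.799, so P_del/P_inc = 1 − |Γ|² = 0.201
ML = −10·log₁₀(1 − |Γ|²)

mismatch loss ≈ 6.96 dB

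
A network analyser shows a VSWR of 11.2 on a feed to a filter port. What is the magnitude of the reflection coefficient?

|Γ| = (S − 1)/(S + 1) = (11.2 − 1)/(11.2 + 1) = 10.2/12.2

|Γ| ≈ 0.836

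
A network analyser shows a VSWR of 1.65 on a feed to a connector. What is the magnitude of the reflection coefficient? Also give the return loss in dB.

|Γ| = (S − 1)/(S + 1) = (1.65 − 1)/(1.65 + 1) = 0.65/2.65
RL = −20·log₁₀|Γ| = −20·log₁₀(0.245)

|Γ| ≈ 0.245; return loss ≈ 12.2 dB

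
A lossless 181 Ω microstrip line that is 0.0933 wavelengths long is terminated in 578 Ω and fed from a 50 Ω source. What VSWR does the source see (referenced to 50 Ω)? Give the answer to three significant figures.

VSWR ≈ 8.58

βl = 2π × 0.0933 = 33.6°
tan(βl) = 0.664
Z_in = Z_0·(Z_L + jZ_0·tanβl)/(Z_0 + jZ_L·tanβl) = 152 − j201 Ω
Γ_s = (Z_in − Z_s)/(Z_in + Z_s) = (102 − j201)/(202 − j201), |Γ_s| = 0.791
VSWR = (1 + |Γ_s|)/(1 − |Γ_s|)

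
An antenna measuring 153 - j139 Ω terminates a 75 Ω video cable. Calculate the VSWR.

Γ = (Z_L − Z_0)/(Z_L + Z_0) = (78 − j139)/(228 − j139)
|Γ| = 159/267 = 0.597
VSWR = (1 + |Γ|)/(1 − |Γ|) = 1.6/0.403

VSWR ≈ 3.96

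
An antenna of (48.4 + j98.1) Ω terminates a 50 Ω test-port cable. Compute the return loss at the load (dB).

Γ = (-1.6 + j98.1)/(98.4 + j98.1), |Γ| = 0.706
RL = −20·log₁₀|Γ| = −20·log₁₀(0.706)

RL ≈ 3.02 dB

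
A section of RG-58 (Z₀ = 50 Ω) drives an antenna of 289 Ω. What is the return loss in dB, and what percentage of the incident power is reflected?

RL ≈ 3.04 dB; 49.7% of incident power reflected

Γ = (289 − 50)/(289 + 50) = 0.705
RL = −20·log₁₀(0.705) = 3.04 dB
P_refl/P_inc = |Γ|² = 0.497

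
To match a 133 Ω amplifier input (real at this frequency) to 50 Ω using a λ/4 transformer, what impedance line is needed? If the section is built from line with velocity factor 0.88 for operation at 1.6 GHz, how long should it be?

Z_qwt = √(Z_0·R_L) = √(50 × 133) = √6650
λ = 0.88·c/f = 0.165 m, so l = λ/4 = 0.0413 m

Z_qwt ≈ 81.5 Ω; length ≈ 4.12 cm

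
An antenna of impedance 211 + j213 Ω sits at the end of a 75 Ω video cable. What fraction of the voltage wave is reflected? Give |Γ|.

|Γ| ≈ 0.709

Γ = (Z_L − Z_0)/(Z_L + Z_0) = (136 + j213)/(286 + j213)
|Γ| = 253/357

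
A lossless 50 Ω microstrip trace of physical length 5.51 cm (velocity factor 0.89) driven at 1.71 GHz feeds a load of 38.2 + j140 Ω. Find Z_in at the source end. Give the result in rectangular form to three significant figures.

Z_in ≈ 4.54 + j16.6 Ω

λ = v/f = 0.89·c / 1.71 GHz = 0.156 m
βl = 2π·l/λ = 2π × 0.353 = 127°
tan(βl) = tan(127°) = -1.33
Z_in = Z_0·(Z_L + jZ_0·tanβl)/(Z_0 + jZ_L·tanβl)
     = 50·(38.2 + j73.7)/(236 − j50.6)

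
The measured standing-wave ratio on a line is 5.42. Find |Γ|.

|Γ| ≈ 0.688

|Γ| = (S − 1)/(S + 1) = (5.42 − 1)/(5.42 + 1) = 4.42/6.42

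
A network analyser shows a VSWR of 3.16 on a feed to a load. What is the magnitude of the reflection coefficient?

|Γ| ≈ 0.519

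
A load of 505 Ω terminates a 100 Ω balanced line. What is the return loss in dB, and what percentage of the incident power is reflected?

Γ = (505 − 100)/(505 + 100) = 0.669
RL = −20·log₁₀(0.669) = 3.49 dB
P_refl/P_inc = |Γ|² = 0.448

RL ≈ 3.49 dB; 44.8% of incident power reflected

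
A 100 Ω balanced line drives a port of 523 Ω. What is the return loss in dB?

RL ≈ 3.36 dB

Γ = (523 − 100)/(523 + 100) = 0.679
RL = −20·log₁₀|Γ| = −20·log₁₀(0.679)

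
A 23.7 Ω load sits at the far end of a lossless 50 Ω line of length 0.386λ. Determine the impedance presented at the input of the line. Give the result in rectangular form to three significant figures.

βl = 2π × 0.386 = 139°
tan(βl) = tan(139°) = -0.871
Z_in = Z_0·(Z_L + jZ_0·tanβl)/(Z_0 + jZ_L·tanβl)
     = 50·(23.7 − j43.5)/(50 − j20.6)

Z_in ≈ 35.6 − j28.8 Ω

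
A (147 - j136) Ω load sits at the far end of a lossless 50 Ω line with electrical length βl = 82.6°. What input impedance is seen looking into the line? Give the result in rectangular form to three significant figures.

Z_in ≈ 8.92 + j2.15 Ω

tan(βl) = tan(82.6°) = 7.7
Z_in = Z_0·(Z_L + jZ_0·tanβl)/(Z_0 + jZ_L·tanβl)
     = 50·(147 + j249)/(1100 + j1130)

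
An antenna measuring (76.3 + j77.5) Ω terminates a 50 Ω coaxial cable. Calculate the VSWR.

Γ = (Z_L − Z_0)/(Z_L + Z_0) = (26.3 + j77.5)/(126.3 + j77.5)
|Γ| = 81.8/148 = 0.552
VSWR = (1 + |Γ|)/(1 − |Γ|) = 1.55/0.448

VSWR ≈ 3.47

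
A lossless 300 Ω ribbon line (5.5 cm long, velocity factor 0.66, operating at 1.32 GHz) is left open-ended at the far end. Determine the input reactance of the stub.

λ = v/f = 0.66·c / 1.32 GHz = 0.15 m
βl = 2π·l/λ = 2π × 0.367 = 132°
tan(βl) = -1.11
For an open-ended stub, Z_in = −jZ_0·cot(βl) = −jZ_0/tan(βl)

X_in ≈ 270 Ω (inductive)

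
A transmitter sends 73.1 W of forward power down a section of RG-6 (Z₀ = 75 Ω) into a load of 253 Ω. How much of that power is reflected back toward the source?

Γ = (253 − 75)/(253 + 75) = 0.543
|Γ|² = 0.295
P_refl = |Γ|²·P_inc = 21.5 W, P_del = (1 − |Γ|²)·P_inc = 51.6 W

P_reflected ≈ 21.5 W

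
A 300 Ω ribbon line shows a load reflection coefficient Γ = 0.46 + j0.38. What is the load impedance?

Z_L = Z_0·(1 + Γ)/(1 − Γ) = 300·(1.46 + j0.38)/(0.54 − j0.38)

Z_L ≈ 443 + j523 Ω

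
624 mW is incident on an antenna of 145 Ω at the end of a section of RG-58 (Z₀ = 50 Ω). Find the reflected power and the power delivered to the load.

P_reflected ≈ 148 mW; P_delivered ≈ 476 mW

Γ = (145 − 50)/(145 + 50) = 0.487
|Γ|² = 0.237
P_refl = |Γ|²·P_inc = 148 mW, P_del = (1 − |Γ|²)·P_inc = 476 mW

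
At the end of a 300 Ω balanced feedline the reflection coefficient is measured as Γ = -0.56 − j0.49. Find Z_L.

Z_L ≈ 50.1 − j110 Ω

Z_L = Z_0·(1 + Γ)/(1 − Γ) = 300·(0.44 − j0.49)/(1.56 + j0.49)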